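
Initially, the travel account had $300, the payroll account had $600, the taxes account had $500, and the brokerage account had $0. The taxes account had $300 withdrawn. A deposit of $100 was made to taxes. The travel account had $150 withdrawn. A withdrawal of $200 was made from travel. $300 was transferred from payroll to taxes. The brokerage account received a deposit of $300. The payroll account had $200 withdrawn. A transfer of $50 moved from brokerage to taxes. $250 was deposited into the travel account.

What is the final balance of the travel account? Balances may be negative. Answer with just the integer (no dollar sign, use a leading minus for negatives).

Answer: 200

Derivation:
Tracking account balances step by step:
Start: travel=300, payroll=600, taxes=500, brokerage=0
Event 1 (withdraw 300 from taxes): taxes: 500 - 300 = 200. Balances: travel=300, payroll=600, taxes=200, brokerage=0
Event 2 (deposit 100 to taxes): taxes: 200 + 100 = 300. Balances: travel=300, payroll=600, taxes=300, brokerage=0
Event 3 (withdraw 150 from travel): travel: 300 - 150 = 150. Balances: travel=150, payroll=600, taxes=300, brokerage=0
Event 4 (withdraw 200 from travel): travel: 150 - 200 = -50. Balances: travel=-50, payroll=600, taxes=300, brokerage=0
Event 5 (transfer 300 payroll -> taxes): payroll: 600 - 300 = 300, taxes: 300 + 300 = 600. Balances: travel=-50, payroll=300, taxes=600, brokerage=0
Event 6 (deposit 300 to brokerage): brokerage: 0 + 300 = 300. Balances: travel=-50, payroll=300, taxes=600, brokerage=300
Event 7 (withdraw 200 from payroll): payroll: 300 - 200 = 100. Balances: travel=-50, payroll=100, taxes=600, brokerage=300
Event 8 (transfer 50 brokerage -> taxes): brokerage: 300 - 50 = 250, taxes: 600 + 50 = 650. Balances: travel=-50, payroll=100, taxes=650, brokerage=250
Event 9 (deposit 250 to travel): travel: -50 + 250 = 200. Balances: travel=200, payroll=100, taxes=650, brokerage=250

Final balance of travel: 200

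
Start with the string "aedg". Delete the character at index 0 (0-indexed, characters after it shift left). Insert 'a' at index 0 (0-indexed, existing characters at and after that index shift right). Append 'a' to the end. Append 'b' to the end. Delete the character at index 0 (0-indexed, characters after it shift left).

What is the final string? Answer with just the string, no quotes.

Applying each edit step by step:
Start: "aedg"
Op 1 (delete idx 0 = 'a'): "aedg" -> "edg"
Op 2 (insert 'a' at idx 0): "edg" -> "aedg"
Op 3 (append 'a'): "aedg" -> "aedga"
Op 4 (append 'b'): "aedga" -> "aedgab"
Op 5 (delete idx 0 = 'a'): "aedgab" -> "edgab"

Answer: edgab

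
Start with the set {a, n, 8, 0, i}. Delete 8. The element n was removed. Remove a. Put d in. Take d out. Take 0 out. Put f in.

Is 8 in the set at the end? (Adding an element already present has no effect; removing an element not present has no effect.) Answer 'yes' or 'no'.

Tracking the set through each operation:
Start: {0, 8, a, i, n}
Event 1 (remove 8): removed. Set: {0, a, i, n}
Event 2 (remove n): removed. Set: {0, a, i}
Event 3 (remove a): removed. Set: {0, i}
Event 4 (add d): added. Set: {0, d, i}
Event 5 (remove d): removed. Set: {0, i}
Event 6 (remove 0): removed. Set: {i}
Event 7 (add f): added. Set: {f, i}

Final set: {f, i} (size 2)
8 is NOT in the final set.

Answer: no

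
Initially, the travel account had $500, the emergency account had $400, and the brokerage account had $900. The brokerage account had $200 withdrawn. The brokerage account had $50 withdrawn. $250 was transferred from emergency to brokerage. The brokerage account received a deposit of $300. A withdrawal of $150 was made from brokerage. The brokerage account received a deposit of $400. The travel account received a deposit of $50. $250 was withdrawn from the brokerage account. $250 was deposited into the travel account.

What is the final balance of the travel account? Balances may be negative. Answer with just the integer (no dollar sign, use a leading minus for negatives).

Answer: 800

Derivation:
Tracking account balances step by step:
Start: travel=500, emergency=400, brokerage=900
Event 1 (withdraw 200 from brokerage): brokerage: 900 - 200 = 700. Balances: travel=500, emergency=400, brokerage=700
Event 2 (withdraw 50 from brokerage): brokerage: 700 - 50 = 650. Balances: travel=500, emergency=400, brokerage=650
Event 3 (transfer 250 emergency -> brokerage): emergency: 400 - 250 = 150, brokerage: 650 + 250 = 900. Balances: travel=500, emergency=150, brokerage=900
Event 4 (deposit 300 to brokerage): brokerage: 900 + 300 = 1200. Balances: travel=500, emergency=150, brokerage=1200
Event 5 (withdraw 150 from brokerage): brokerage: 1200 - 150 = 1050. Balances: travel=500, emergency=150, brokerage=1050
Event 6 (deposit 400 to brokerage): brokerage: 1050 + 400 = 1450. Balances: travel=500, emergency=150, brokerage=1450
Event 7 (deposit 50 to travel): travel: 500 + 50 = 550. Balances: travel=550, emergency=150, brokerage=1450
Event 8 (withdraw 250 from brokerage): brokerage: 1450 - 250 = 1200. Balances: travel=550, emergency=150, brokerage=1200
Event 9 (deposit 250 to travel): travel: 550 + 250 = 800. Balances: travel=800, emergency=150, brokerage=1200

Final balance of travel: 800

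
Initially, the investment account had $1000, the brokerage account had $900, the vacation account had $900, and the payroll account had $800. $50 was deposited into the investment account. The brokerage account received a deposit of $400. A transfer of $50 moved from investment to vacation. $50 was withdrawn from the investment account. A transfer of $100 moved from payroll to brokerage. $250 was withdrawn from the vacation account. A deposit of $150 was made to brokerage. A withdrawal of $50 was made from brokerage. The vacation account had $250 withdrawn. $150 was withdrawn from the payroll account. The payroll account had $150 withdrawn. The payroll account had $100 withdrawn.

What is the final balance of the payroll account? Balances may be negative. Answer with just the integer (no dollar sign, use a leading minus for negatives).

Tracking account balances step by step:
Start: investment=1000, brokerage=900, vacation=900, payroll=800
Event 1 (deposit 50 to investment): investment: 1000 + 50 = 1050. Balances: investment=1050, brokerage=900, vacation=900, payroll=800
Event 2 (deposit 400 to brokerage): brokerage: 900 + 400 = 1300. Balances: investment=1050, brokerage=1300, vacation=900, payroll=800
Event 3 (transfer 50 investment -> vacation): investment: 1050 - 50 = 1000, vacation: 900 + 50 = 950. Balances: investment=1000, brokerage=1300, vacation=950, payroll=800
Event 4 (withdraw 50 from investment): investment: 1000 - 50 = 950. Balances: investment=950, brokerage=1300, vacation=950, payroll=800
Event 5 (transfer 100 payroll -> brokerage): payroll: 800 - 100 = 700, brokerage: 1300 + 100 = 1400. Balances: investment=950, brokerage=1400, vacation=950, payroll=700
Event 6 (withdraw 250 from vacation): vacation: 950 - 250 = 700. Balances: investment=950, brokerage=1400, vacation=700, payroll=700
Event 7 (deposit 150 to brokerage): brokerage: 1400 + 150 = 1550. Balances: investment=950, brokerage=1550, vacation=700, payroll=700
Event 8 (withdraw 50 from brokerage): brokerage: 1550 - 50 = 1500. Balances: investment=950, brokerage=1500, vacation=700, payroll=700
Event 9 (withdraw 250 from vacation): vacation: 700 - 250 = 450. Balances: investment=950, brokerage=1500, vacation=450, payroll=700
Event 10 (withdraw 150 from payroll): payroll: 700 - 150 = 550. Balances: investment=950, brokerage=1500, vacation=450, payroll=550
Event 11 (withdraw 150 from payroll): payroll: 550 - 150 = 400. Balances: investment=950, brokerage=1500, vacation=450, payroll=400
Event 12 (withdraw 100 from payroll): payroll: 400 - 100 = 300. Balances: investment=950, brokerage=1500, vacation=450, payroll=300

Final balance of payroll: 300

Answer: 300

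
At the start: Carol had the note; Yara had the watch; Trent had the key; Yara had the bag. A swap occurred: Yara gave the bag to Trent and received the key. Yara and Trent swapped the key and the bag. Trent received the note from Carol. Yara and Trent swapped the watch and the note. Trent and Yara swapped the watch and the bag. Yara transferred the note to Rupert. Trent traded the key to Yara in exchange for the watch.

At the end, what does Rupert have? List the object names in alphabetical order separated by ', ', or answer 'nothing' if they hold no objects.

Answer: note

Derivation:
Tracking all object holders:
Start: note:Carol, watch:Yara, key:Trent, bag:Yara
Event 1 (swap bag<->key: now bag:Trent, key:Yara). State: note:Carol, watch:Yara, key:Yara, bag:Trent
Event 2 (swap key<->bag: now key:Trent, bag:Yara). State: note:Carol, watch:Yara, key:Trent, bag:Yara
Event 3 (give note: Carol -> Trent). State: note:Trent, watch:Yara, key:Trent, bag:Yara
Event 4 (swap watch<->note: now watch:Trent, note:Yara). State: note:Yara, watch:Trent, key:Trent, bag:Yara
Event 5 (swap watch<->bag: now watch:Yara, bag:Trent). State: note:Yara, watch:Yara, key:Trent, bag:Trent
Event 6 (give note: Yara -> Rupert). State: note:Rupert, watch:Yara, key:Trent, bag:Trent
Event 7 (swap key<->watch: now key:Yara, watch:Trent). State: note:Rupert, watch:Trent, key:Yara, bag:Trent

Final state: note:Rupert, watch:Trent, key:Yara, bag:Trent
Rupert holds: note.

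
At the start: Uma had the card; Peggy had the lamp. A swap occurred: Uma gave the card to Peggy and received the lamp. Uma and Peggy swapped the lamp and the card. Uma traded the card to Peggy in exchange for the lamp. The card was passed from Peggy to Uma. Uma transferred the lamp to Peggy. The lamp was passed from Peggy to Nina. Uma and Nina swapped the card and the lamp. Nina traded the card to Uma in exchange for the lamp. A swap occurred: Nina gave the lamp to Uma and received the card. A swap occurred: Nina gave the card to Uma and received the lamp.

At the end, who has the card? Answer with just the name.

Answer: Uma

Derivation:
Tracking all object holders:
Start: card:Uma, lamp:Peggy
Event 1 (swap card<->lamp: now card:Peggy, lamp:Uma). State: card:Peggy, lamp:Uma
Event 2 (swap lamp<->card: now lamp:Peggy, card:Uma). State: card:Uma, lamp:Peggy
Event 3 (swap card<->lamp: now card:Peggy, lamp:Uma). State: card:Peggy, lamp:Uma
Event 4 (give card: Peggy -> Uma). State: card:Uma, lamp:Uma
Event 5 (give lamp: Uma -> Peggy). State: card:Uma, lamp:Peggy
Event 6 (give lamp: Peggy -> Nina). State: card:Uma, lamp:Nina
Event 7 (swap card<->lamp: now card:Nina, lamp:Uma). State: card:Nina, lamp:Uma
Event 8 (swap card<->lamp: now card:Uma, lamp:Nina). State: card:Uma, lamp:Nina
Event 9 (swap lamp<->card: now lamp:Uma, card:Nina). State: card:Nina, lamp:Uma
Event 10 (swap card<->lamp: now card:Uma, lamp:Nina). State: card:Uma, lamp:Nina

Final state: card:Uma, lamp:Nina
The card is held by Uma.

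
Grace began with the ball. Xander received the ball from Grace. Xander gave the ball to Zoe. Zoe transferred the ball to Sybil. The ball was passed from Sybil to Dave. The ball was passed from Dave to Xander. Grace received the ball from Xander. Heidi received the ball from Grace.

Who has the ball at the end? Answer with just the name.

Answer: Heidi

Derivation:
Tracking the ball through each event:
Start: Grace has the ball.
After event 1: Xander has the ball.
After event 2: Zoe has the ball.
After event 3: Sybil has the ball.
After event 4: Dave has the ball.
After event 5: Xander has the ball.
After event 6: Grace has the ball.
After event 7: Heidi has the ball.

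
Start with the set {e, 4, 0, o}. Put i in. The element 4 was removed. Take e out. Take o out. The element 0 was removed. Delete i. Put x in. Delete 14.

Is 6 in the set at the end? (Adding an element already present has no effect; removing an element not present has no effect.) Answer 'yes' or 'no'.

Answer: no

Derivation:
Tracking the set through each operation:
Start: {0, 4, e, o}
Event 1 (add i): added. Set: {0, 4, e, i, o}
Event 2 (remove 4): removed. Set: {0, e, i, o}
Event 3 (remove e): removed. Set: {0, i, o}
Event 4 (remove o): removed. Set: {0, i}
Event 5 (remove 0): removed. Set: {i}
Event 6 (remove i): removed. Set: {}
Event 7 (add x): added. Set: {x}
Event 8 (remove 14): not present, no change. Set: {x}

Final set: {x} (size 1)
6 is NOT in the final set.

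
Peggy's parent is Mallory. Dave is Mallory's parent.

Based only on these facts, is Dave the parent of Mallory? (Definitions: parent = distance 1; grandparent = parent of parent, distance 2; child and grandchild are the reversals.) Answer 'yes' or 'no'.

Answer: yes

Derivation:
Reconstructing the parent chain from the given facts:
  Dave -> Mallory -> Peggy
(each arrow means 'parent of the next')
Positions in the chain (0 = top):
  position of Dave: 0
  position of Mallory: 1
  position of Peggy: 2

Dave is at position 0, Mallory is at position 1; signed distance (j - i) = 1.
'parent' requires j - i = 1. Actual distance is 1, so the relation HOLDS.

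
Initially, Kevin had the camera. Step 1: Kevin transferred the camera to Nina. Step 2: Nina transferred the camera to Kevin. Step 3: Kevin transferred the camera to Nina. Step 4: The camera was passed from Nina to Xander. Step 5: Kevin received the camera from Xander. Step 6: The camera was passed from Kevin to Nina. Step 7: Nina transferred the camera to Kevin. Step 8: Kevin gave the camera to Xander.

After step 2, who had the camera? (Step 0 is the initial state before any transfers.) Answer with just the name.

Tracking the camera holder through step 2:
After step 0 (start): Kevin
After step 1: Nina
After step 2: Kevin

At step 2, the holder is Kevin.

Answer: Kevin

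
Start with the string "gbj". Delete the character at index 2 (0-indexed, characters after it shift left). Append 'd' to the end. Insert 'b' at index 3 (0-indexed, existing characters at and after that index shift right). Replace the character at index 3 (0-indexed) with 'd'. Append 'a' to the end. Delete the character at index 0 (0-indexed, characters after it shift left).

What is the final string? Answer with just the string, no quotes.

Applying each edit step by step:
Start: "gbj"
Op 1 (delete idx 2 = 'j'): "gbj" -> "gb"
Op 2 (append 'd'): "gb" -> "gbd"
Op 3 (insert 'b' at idx 3): "gbd" -> "gbdb"
Op 4 (replace idx 3: 'b' -> 'd'): "gbdb" -> "gbdd"
Op 5 (append 'a'): "gbdd" -> "gbdda"
Op 6 (delete idx 0 = 'g'): "gbdda" -> "bdda"

Answer: bdda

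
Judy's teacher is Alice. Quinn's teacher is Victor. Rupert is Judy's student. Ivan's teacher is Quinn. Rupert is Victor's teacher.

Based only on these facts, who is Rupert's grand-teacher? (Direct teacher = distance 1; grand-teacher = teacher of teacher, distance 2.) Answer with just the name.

Answer: Alice

Derivation:
Reconstructing the teacher chain from the given facts:
  Alice -> Judy -> Rupert -> Victor -> Quinn -> Ivan
(each arrow means 'teacher of the next')
Positions in the chain (0 = top):
  position of Alice: 0
  position of Judy: 1
  position of Rupert: 2
  position of Victor: 3
  position of Quinn: 4
  position of Ivan: 5

Rupert is at position 2; the grand-teacher is 2 steps up the chain, i.e. position 0: Alice.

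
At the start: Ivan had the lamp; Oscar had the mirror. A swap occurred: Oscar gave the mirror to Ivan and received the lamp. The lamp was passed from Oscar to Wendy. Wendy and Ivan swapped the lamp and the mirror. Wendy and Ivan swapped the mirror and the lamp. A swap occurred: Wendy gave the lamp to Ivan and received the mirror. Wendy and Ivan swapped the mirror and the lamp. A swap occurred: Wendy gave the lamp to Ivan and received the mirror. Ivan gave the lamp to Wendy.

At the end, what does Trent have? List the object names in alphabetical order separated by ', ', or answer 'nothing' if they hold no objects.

Tracking all object holders:
Start: lamp:Ivan, mirror:Oscar
Event 1 (swap mirror<->lamp: now mirror:Ivan, lamp:Oscar). State: lamp:Oscar, mirror:Ivan
Event 2 (give lamp: Oscar -> Wendy). State: lamp:Wendy, mirror:Ivan
Event 3 (swap lamp<->mirror: now lamp:Ivan, mirror:Wendy). State: lamp:Ivan, mirror:Wendy
Event 4 (swap mirror<->lamp: now mirror:Ivan, lamp:Wendy). State: lamp:Wendy, mirror:Ivan
Event 5 (swap lamp<->mirror: now lamp:Ivan, mirror:Wendy). State: lamp:Ivan, mirror:Wendy
Event 6 (swap mirror<->lamp: now mirror:Ivan, lamp:Wendy). State: lamp:Wendy, mirror:Ivan
Event 7 (swap lamp<->mirror: now lamp:Ivan, mirror:Wendy). State: lamp:Ivan, mirror:Wendy
Event 8 (give lamp: Ivan -> Wendy). State: lamp:Wendy, mirror:Wendy

Final state: lamp:Wendy, mirror:Wendy
Trent holds: (nothing).

Answer: nothing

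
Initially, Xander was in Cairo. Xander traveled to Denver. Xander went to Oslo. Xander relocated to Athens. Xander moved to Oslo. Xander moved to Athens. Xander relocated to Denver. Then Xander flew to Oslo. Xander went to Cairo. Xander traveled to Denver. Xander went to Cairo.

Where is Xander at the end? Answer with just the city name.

Tracking Xander's location:
Start: Xander is in Cairo.
After move 1: Cairo -> Denver. Xander is in Denver.
After move 2: Denver -> Oslo. Xander is in Oslo.
After move 3: Oslo -> Athens. Xander is in Athens.
After move 4: Athens -> Oslo. Xander is in Oslo.
After move 5: Oslo -> Athens. Xander is in Athens.
After move 6: Athens -> Denver. Xander is in Denver.
After move 7: Denver -> Oslo. Xander is in Oslo.
After move 8: Oslo -> Cairo. Xander is in Cairo.
After move 9: Cairo -> Denver. Xander is in Denver.
After move 10: Denver -> Cairo. Xander is in Cairo.

Answer: Cairo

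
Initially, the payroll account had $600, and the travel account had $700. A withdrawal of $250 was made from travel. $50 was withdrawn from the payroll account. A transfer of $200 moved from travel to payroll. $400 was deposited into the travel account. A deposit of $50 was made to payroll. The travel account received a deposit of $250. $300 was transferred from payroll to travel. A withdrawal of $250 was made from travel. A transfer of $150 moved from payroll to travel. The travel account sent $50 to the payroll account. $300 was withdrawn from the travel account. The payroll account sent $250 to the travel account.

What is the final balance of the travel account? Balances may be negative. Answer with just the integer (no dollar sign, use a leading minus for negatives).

Tracking account balances step by step:
Start: payroll=600, travel=700
Event 1 (withdraw 250 from travel): travel: 700 - 250 = 450. Balances: payroll=600, travel=450
Event 2 (withdraw 50 from payroll): payroll: 600 - 50 = 550. Balances: payroll=550, travel=450
Event 3 (transfer 200 travel -> payroll): travel: 450 - 200 = 250, payroll: 550 + 200 = 750. Balances: payroll=750, travel=250
Event 4 (deposit 400 to travel): travel: 250 + 400 = 650. Balances: payroll=750, travel=650
Event 5 (deposit 50 to payroll): payroll: 750 + 50 = 800. Balances: payroll=800, travel=650
Event 6 (deposit 250 to travel): travel: 650 + 250 = 900. Balances: payroll=800, travel=900
Event 7 (transfer 300 payroll -> travel): payroll: 800 - 300 = 500, travel: 900 + 300 = 1200. Balances: payroll=500, travel=1200
Event 8 (withdraw 250 from travel): travel: 1200 - 250 = 950. Balances: payroll=500, travel=950
Event 9 (transfer 150 payroll -> travel): payroll: 500 - 150 = 350, travel: 950 + 150 = 1100. Balances: payroll=350, travel=1100
Event 10 (transfer 50 travel -> payroll): travel: 1100 - 50 = 1050, payroll: 350 + 50 = 400. Balances: payroll=400, travel=1050
Event 11 (withdraw 300 from travel): travel: 1050 - 300 = 750. Balances: payroll=400, travel=750
Event 12 (transfer 250 payroll -> travel): payroll: 400 - 250 = 150, travel: 750 + 250 = 1000. Balances: payroll=150, travel=1000

Final balance of travel: 1000

Answer: 1000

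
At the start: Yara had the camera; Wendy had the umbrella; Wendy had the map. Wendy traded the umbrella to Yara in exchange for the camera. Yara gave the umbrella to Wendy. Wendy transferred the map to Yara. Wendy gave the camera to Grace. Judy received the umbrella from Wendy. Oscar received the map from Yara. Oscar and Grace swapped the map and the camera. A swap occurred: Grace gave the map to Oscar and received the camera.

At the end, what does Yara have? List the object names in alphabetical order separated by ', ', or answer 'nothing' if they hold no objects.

Tracking all object holders:
Start: camera:Yara, umbrella:Wendy, map:Wendy
Event 1 (swap umbrella<->camera: now umbrella:Yara, camera:Wendy). State: camera:Wendy, umbrella:Yara, map:Wendy
Event 2 (give umbrella: Yara -> Wendy). State: camera:Wendy, umbrella:Wendy, map:Wendy
Event 3 (give map: Wendy -> Yara). State: camera:Wendy, umbrella:Wendy, map:Yara
Event 4 (give camera: Wendy -> Grace). State: camera:Grace, umbrella:Wendy, map:Yara
Event 5 (give umbrella: Wendy -> Judy). State: camera:Grace, umbrella:Judy, map:Yara
Event 6 (give map: Yara -> Oscar). State: camera:Grace, umbrella:Judy, map:Oscar
Event 7 (swap map<->camera: now map:Grace, camera:Oscar). State: camera:Oscar, umbrella:Judy, map:Grace
Event 8 (swap map<->camera: now map:Oscar, camera:Grace). State: camera:Grace, umbrella:Judy, map:Oscar

Final state: camera:Grace, umbrella:Judy, map:Oscar
Yara holds: (nothing).

Answer: nothing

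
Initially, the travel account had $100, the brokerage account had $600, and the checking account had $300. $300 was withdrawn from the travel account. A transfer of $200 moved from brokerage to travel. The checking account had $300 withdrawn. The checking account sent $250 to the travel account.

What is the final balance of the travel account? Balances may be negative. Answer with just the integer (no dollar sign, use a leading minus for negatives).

Answer: 250

Derivation:
Tracking account balances step by step:
Start: travel=100, brokerage=600, checking=300
Event 1 (withdraw 300 from travel): travel: 100 - 300 = -200. Balances: travel=-200, brokerage=600, checking=300
Event 2 (transfer 200 brokerage -> travel): brokerage: 600 - 200 = 400, travel: -200 + 200 = 0. Balances: travel=0, brokerage=400, checking=300
Event 3 (withdraw 300 from checking): checking: 300 - 300 = 0. Balances: travel=0, brokerage=400, checking=0
Event 4 (transfer 250 checking -> travel): checking: 0 - 250 = -250, travel: 0 + 250 = 250. Balances: travel=250, brokerage=400, checking=-250

Final balance of travel: 250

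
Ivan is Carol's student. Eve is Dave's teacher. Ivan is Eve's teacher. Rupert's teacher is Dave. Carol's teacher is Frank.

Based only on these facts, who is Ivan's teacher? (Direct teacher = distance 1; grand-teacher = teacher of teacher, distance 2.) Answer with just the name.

Reconstructing the teacher chain from the given facts:
  Frank -> Carol -> Ivan -> Eve -> Dave -> Rupert
(each arrow means 'teacher of the next')
Positions in the chain (0 = top):
  position of Frank: 0
  position of Carol: 1
  position of Ivan: 2
  position of Eve: 3
  position of Dave: 4
  position of Rupert: 5

Ivan is at position 2; the teacher is 1 step up the chain, i.e. position 1: Carol.

Answer: Carol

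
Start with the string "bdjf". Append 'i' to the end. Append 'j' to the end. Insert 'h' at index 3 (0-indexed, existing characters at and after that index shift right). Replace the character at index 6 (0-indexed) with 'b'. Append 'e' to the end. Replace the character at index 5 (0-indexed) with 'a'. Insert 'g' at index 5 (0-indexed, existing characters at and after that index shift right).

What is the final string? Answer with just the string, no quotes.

Applying each edit step by step:
Start: "bdjf"
Op 1 (append 'i'): "bdjf" -> "bdjfi"
Op 2 (append 'j'): "bdjfi" -> "bdjfij"
Op 3 (insert 'h' at idx 3): "bdjfij" -> "bdjhfij"
Op 4 (replace idx 6: 'j' -> 'b'): "bdjhfij" -> "bdjhfib"
Op 5 (append 'e'): "bdjhfib" -> "bdjhfibe"
Op 6 (replace idx 5: 'i' -> 'a'): "bdjhfibe" -> "bdjhfabe"
Op 7 (insert 'g' at idx 5): "bdjhfabe" -> "bdjhfgabe"

Answer: bdjhfgabe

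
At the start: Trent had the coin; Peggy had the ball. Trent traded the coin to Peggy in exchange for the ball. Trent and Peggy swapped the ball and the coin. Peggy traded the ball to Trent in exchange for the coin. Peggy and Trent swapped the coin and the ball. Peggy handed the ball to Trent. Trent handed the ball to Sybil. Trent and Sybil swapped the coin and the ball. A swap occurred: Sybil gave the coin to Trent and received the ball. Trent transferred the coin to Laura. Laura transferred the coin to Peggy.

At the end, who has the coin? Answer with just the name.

Tracking all object holders:
Start: coin:Trent, ball:Peggy
Event 1 (swap coin<->ball: now coin:Peggy, ball:Trent). State: coin:Peggy, ball:Trent
Event 2 (swap ball<->coin: now ball:Peggy, coin:Trent). State: coin:Trent, ball:Peggy
Event 3 (swap ball<->coin: now ball:Trent, coin:Peggy). State: coin:Peggy, ball:Trent
Event 4 (swap coin<->ball: now coin:Trent, ball:Peggy). State: coin:Trent, ball:Peggy
Event 5 (give ball: Peggy -> Trent). State: coin:Trent, ball:Trent
Event 6 (give ball: Trent -> Sybil). State: coin:Trent, ball:Sybil
Event 7 (swap coin<->ball: now coin:Sybil, ball:Trent). State: coin:Sybil, ball:Trent
Event 8 (swap coin<->ball: now coin:Trent, ball:Sybil). State: coin:Trent, ball:Sybil
Event 9 (give coin: Trent -> Laura). State: coin:Laura, ball:Sybil
Event 10 (give coin: Laura -> Peggy). State: coin:Peggy, ball:Sybil

Final state: coin:Peggy, ball:Sybil
The coin is held by Peggy.

Answer: Peggy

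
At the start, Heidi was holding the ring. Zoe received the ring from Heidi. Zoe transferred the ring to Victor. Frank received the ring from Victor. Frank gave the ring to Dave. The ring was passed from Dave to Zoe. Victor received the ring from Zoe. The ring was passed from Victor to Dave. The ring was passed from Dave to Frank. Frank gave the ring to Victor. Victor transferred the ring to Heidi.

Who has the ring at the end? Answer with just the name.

Tracking the ring through each event:
Start: Heidi has the ring.
After event 1: Zoe has the ring.
After event 2: Victor has the ring.
After event 3: Frank has the ring.
After event 4: Dave has the ring.
After event 5: Zoe has the ring.
After event 6: Victor has the ring.
After event 7: Dave has the ring.
After event 8: Frank has the ring.
After event 9: Victor has the ring.
After event 10: Heidi has the ring.

Answer: Heidi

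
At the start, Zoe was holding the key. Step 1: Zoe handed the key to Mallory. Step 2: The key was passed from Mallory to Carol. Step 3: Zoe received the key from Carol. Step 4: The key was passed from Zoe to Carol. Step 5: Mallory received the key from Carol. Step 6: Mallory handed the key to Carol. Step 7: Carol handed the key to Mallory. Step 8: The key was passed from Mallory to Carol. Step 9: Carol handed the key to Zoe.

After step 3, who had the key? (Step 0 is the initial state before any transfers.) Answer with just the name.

Answer: Zoe

Derivation:
Tracking the key holder through step 3:
After step 0 (start): Zoe
After step 1: Mallory
After step 2: Carol
After step 3: Zoe

At step 3, the holder is Zoe.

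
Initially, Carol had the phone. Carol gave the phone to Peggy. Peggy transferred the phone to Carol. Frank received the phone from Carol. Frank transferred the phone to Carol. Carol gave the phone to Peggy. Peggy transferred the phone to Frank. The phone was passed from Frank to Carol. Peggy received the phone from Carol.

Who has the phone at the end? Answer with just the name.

Tracking the phone through each event:
Start: Carol has the phone.
After event 1: Peggy has the phone.
After event 2: Carol has the phone.
After event 3: Frank has the phone.
After event 4: Carol has the phone.
After event 5: Peggy has the phone.
After event 6: Frank has the phone.
After event 7: Carol has the phone.
After event 8: Peggy has the phone.

Answer: Peggy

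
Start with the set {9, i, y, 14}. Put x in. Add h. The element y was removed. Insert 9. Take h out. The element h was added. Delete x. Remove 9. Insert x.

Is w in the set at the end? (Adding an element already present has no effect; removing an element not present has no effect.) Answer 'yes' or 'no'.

Tracking the set through each operation:
Start: {14, 9, i, y}
Event 1 (add x): added. Set: {14, 9, i, x, y}
Event 2 (add h): added. Set: {14, 9, h, i, x, y}
Event 3 (remove y): removed. Set: {14, 9, h, i, x}
Event 4 (add 9): already present, no change. Set: {14, 9, h, i, x}
Event 5 (remove h): removed. Set: {14, 9, i, x}
Event 6 (add h): added. Set: {14, 9, h, i, x}
Event 7 (remove x): removed. Set: {14, 9, h, i}
Event 8 (remove 9): removed. Set: {14, h, i}
Event 9 (add x): added. Set: {14, h, i, x}

Final set: {14, h, i, x} (size 4)
w is NOT in the final set.

Answer: no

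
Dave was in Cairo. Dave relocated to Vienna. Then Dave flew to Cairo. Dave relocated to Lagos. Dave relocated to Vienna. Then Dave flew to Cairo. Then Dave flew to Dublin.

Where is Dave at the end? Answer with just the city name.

Answer: Dublin

Derivation:
Tracking Dave's location:
Start: Dave is in Cairo.
After move 1: Cairo -> Vienna. Dave is in Vienna.
After move 2: Vienna -> Cairo. Dave is in Cairo.
After move 3: Cairo -> Lagos. Dave is in Lagos.
After move 4: Lagos -> Vienna. Dave is in Vienna.
After move 5: Vienna -> Cairo. Dave is in Cairo.
After move 6: Cairo -> Dublin. Dave is in Dublin.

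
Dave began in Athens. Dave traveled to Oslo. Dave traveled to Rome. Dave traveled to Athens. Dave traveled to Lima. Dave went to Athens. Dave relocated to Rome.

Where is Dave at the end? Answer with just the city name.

Tracking Dave's location:
Start: Dave is in Athens.
After move 1: Athens -> Oslo. Dave is in Oslo.
After move 2: Oslo -> Rome. Dave is in Rome.
After move 3: Rome -> Athens. Dave is in Athens.
After move 4: Athens -> Lima. Dave is in Lima.
After move 5: Lima -> Athens. Dave is in Athens.
After move 6: Athens -> Rome. Dave is in Rome.

Answer: Rome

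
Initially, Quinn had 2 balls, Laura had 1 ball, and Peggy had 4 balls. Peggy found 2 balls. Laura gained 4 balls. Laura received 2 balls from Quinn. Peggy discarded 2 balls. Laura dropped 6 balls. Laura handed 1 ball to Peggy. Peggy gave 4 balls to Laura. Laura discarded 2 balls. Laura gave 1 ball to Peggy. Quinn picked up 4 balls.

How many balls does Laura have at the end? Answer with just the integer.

Tracking counts step by step:
Start: Quinn=2, Laura=1, Peggy=4
Event 1 (Peggy +2): Peggy: 4 -> 6. State: Quinn=2, Laura=1, Peggy=6
Event 2 (Laura +4): Laura: 1 -> 5. State: Quinn=2, Laura=5, Peggy=6
Event 3 (Quinn -> Laura, 2): Quinn: 2 -> 0, Laura: 5 -> 7. State: Quinn=0, Laura=7, Peggy=6
Event 4 (Peggy -2): Peggy: 6 -> 4. State: Quinn=0, Laura=7, Peggy=4
Event 5 (Laura -6): Laura: 7 -> 1. State: Quinn=0, Laura=1, Peggy=4
Event 6 (Laura -> Peggy, 1): Laura: 1 -> 0, Peggy: 4 -> 5. State: Quinn=0, Laura=0, Peggy=5
Event 7 (Peggy -> Laura, 4): Peggy: 5 -> 1, Laura: 0 -> 4. State: Quinn=0, Laura=4, Peggy=1
Event 8 (Laura -2): Laura: 4 -> 2. State: Quinn=0, Laura=2, Peggy=1
Event 9 (Laura -> Peggy, 1): Laura: 2 -> 1, Peggy: 1 -> 2. State: Quinn=0, Laura=1, Peggy=2
Event 10 (Quinn +4): Quinn: 0 -> 4. State: Quinn=4, Laura=1, Peggy=2

Laura's final count: 1

Answer: 1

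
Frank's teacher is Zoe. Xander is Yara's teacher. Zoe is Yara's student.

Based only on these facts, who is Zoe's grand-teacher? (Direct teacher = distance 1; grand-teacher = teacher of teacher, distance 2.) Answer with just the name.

Reconstructing the teacher chain from the given facts:
  Xander -> Yara -> Zoe -> Frank
(each arrow means 'teacher of the next')
Positions in the chain (0 = top):
  position of Xander: 0
  position of Yara: 1
  position of Zoe: 2
  position of Frank: 3

Zoe is at position 2; the grand-teacher is 2 steps up the chain, i.e. position 0: Xander.

Answer: Xander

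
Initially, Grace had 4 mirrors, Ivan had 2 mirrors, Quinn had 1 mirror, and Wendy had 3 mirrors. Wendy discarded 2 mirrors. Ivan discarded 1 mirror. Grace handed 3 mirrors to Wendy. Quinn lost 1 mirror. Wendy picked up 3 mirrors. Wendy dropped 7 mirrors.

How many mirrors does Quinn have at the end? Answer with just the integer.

Tracking counts step by step:
Start: Grace=4, Ivan=2, Quinn=1, Wendy=3
Event 1 (Wendy -2): Wendy: 3 -> 1. State: Grace=4, Ivan=2, Quinn=1, Wendy=1
Event 2 (Ivan -1): Ivan: 2 -> 1. State: Grace=4, Ivan=1, Quinn=1, Wendy=1
Event 3 (Grace -> Wendy, 3): Grace: 4 -> 1, Wendy: 1 -> 4. State: Grace=1, Ivan=1, Quinn=1, Wendy=4
Event 4 (Quinn -1): Quinn: 1 -> 0. State: Grace=1, Ivan=1, Quinn=0, Wendy=4
Event 5 (Wendy +3): Wendy: 4 -> 7. State: Grace=1, Ivan=1, Quinn=0, Wendy=7
Event 6 (Wendy -7): Wendy: 7 -> 0. State: Grace=1, Ivan=1, Quinn=0, Wendy=0

Quinn's final count: 0

Answer: 0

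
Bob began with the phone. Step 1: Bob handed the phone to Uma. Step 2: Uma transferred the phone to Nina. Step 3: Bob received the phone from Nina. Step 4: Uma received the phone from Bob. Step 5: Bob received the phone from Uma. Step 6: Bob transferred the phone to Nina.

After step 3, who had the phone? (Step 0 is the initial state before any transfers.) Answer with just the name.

Answer: Bob

Derivation:
Tracking the phone holder through step 3:
After step 0 (start): Bob
After step 1: Uma
After step 2: Nina
After step 3: Bob

At step 3, the holder is Bob.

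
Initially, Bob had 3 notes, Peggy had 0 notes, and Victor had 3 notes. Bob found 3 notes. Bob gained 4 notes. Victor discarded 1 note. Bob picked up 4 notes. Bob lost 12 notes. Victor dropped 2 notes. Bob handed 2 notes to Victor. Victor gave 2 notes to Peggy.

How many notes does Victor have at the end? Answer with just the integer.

Tracking counts step by step:
Start: Bob=3, Peggy=0, Victor=3
Event 1 (Bob +3): Bob: 3 -> 6. State: Bob=6, Peggy=0, Victor=3
Event 2 (Bob +4): Bob: 6 -> 10. State: Bob=10, Peggy=0, Victor=3
Event 3 (Victor -1): Victor: 3 -> 2. State: Bob=10, Peggy=0, Victor=2
Event 4 (Bob +4): Bob: 10 -> 14. State: Bob=14, Peggy=0, Victor=2
Event 5 (Bob -12): Bob: 14 -> 2. State: Bob=2, Peggy=0, Victor=2
Event 6 (Victor -2): Victor: 2 -> 0. State: Bob=2, Peggy=0, Victor=0
Event 7 (Bob -> Victor, 2): Bob: 2 -> 0, Victor: 0 -> 2. State: Bob=0, Peggy=0, Victor=2
Event 8 (Victor -> Peggy, 2): Victor: 2 -> 0, Peggy: 0 -> 2. State: Bob=0, Peggy=2, Victor=0

Victor's final count: 0

Answer: 0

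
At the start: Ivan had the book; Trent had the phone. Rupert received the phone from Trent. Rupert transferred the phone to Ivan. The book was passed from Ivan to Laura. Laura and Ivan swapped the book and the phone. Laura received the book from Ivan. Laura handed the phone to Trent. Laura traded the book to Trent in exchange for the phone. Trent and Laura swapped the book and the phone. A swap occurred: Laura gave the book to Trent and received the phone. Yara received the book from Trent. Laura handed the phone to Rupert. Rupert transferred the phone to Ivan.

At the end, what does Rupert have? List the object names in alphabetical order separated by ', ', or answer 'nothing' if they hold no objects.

Answer: nothing

Derivation:
Tracking all object holders:
Start: book:Ivan, phone:Trent
Event 1 (give phone: Trent -> Rupert). State: book:Ivan, phone:Rupert
Event 2 (give phone: Rupert -> Ivan). State: book:Ivan, phone:Ivan
Event 3 (give book: Ivan -> Laura). State: book:Laura, phone:Ivan
Event 4 (swap book<->phone: now book:Ivan, phone:Laura). State: book:Ivan, phone:Laura
Event 5 (give book: Ivan -> Laura). State: book:Laura, phone:Laura
Event 6 (give phone: Laura -> Trent). State: book:Laura, phone:Trent
Event 7 (swap book<->phone: now book:Trent, phone:Laura). State: book:Trent, phone:Laura
Event 8 (swap book<->phone: now book:Laura, phone:Trent). State: book:Laura, phone:Trent
Event 9 (swap book<->phone: now book:Trent, phone:Laura). State: book:Trent, phone:Laura
Event 10 (give book: Trent -> Yara). State: book:Yara, phone:Laura
Event 11 (give phone: Laura -> Rupert). State: book:Yara, phone:Rupert
Event 12 (give phone: Rupert -> Ivan). State: book:Yara, phone:Ivan

Final state: book:Yara, phone:Ivan
Rupert holds: (nothing).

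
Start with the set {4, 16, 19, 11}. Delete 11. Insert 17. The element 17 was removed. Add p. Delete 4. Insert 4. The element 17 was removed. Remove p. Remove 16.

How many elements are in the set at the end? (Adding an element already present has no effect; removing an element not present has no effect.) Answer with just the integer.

Tracking the set through each operation:
Start: {11, 16, 19, 4}
Event 1 (remove 11): removed. Set: {16, 19, 4}
Event 2 (add 17): added. Set: {16, 17, 19, 4}
Event 3 (remove 17): removed. Set: {16, 19, 4}
Event 4 (add p): added. Set: {16, 19, 4, p}
Event 5 (remove 4): removed. Set: {16, 19, p}
Event 6 (add 4): added. Set: {16, 19, 4, p}
Event 7 (remove 17): not present, no change. Set: {16, 19, 4, p}
Event 8 (remove p): removed. Set: {16, 19, 4}
Event 9 (remove 16): removed. Set: {19, 4}

Final set: {19, 4} (size 2)

Answer: 2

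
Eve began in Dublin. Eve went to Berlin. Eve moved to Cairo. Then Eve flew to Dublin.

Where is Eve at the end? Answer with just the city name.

Answer: Dublin

Derivation:
Tracking Eve's location:
Start: Eve is in Dublin.
After move 1: Dublin -> Berlin. Eve is in Berlin.
After move 2: Berlin -> Cairo. Eve is in Cairo.
After move 3: Cairo -> Dublin. Eve is in Dublin.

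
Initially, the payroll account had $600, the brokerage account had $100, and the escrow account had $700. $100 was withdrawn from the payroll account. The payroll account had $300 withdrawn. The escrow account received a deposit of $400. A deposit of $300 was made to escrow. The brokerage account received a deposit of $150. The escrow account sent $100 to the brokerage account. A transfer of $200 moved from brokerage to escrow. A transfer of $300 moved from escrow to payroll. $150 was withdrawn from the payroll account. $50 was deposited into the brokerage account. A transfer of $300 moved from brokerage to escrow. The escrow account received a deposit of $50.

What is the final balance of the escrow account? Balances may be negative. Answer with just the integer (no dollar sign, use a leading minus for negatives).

Tracking account balances step by step:
Start: payroll=600, brokerage=100, escrow=700
Event 1 (withdraw 100 from payroll): payroll: 600 - 100 = 500. Balances: payroll=500, brokerage=100, escrow=700
Event 2 (withdraw 300 from payroll): payroll: 500 - 300 = 200. Balances: payroll=200, brokerage=100, escrow=700
Event 3 (deposit 400 to escrow): escrow: 700 + 400 = 1100. Balances: payroll=200, brokerage=100, escrow=1100
Event 4 (deposit 300 to escrow): escrow: 1100 + 300 = 1400. Balances: payroll=200, brokerage=100, escrow=1400
Event 5 (deposit 150 to brokerage): brokerage: 100 + 150 = 250. Balances: payroll=200, brokerage=250, escrow=1400
Event 6 (transfer 100 escrow -> brokerage): escrow: 1400 - 100 = 1300, brokerage: 250 + 100 = 350. Balances: payroll=200, brokerage=350, escrow=1300
Event 7 (transfer 200 brokerage -> escrow): brokerage: 350 - 200 = 150, escrow: 1300 + 200 = 1500. Balances: payroll=200, brokerage=150, escrow=1500
Event 8 (transfer 300 escrow -> payroll): escrow: 1500 - 300 = 1200, payroll: 200 + 300 = 500. Balances: payroll=500, brokerage=150, escrow=1200
Event 9 (withdraw 150 from payroll): payroll: 500 - 150 = 350. Balances: payroll=350, brokerage=150, escrow=1200
Event 10 (deposit 50 to brokerage): brokerage: 150 + 50 = 200. Balances: payroll=350, brokerage=200, escrow=1200
Event 11 (transfer 300 brokerage -> escrow): brokerage: 200 - 300 = -100, escrow: 1200 + 300 = 1500. Balances: payroll=350, brokerage=-100, escrow=1500
Event 12 (deposit 50 to escrow): escrow: 1500 + 50 = 1550. Balances: payroll=350, brokerage=-100, escrow=1550

Final balance of escrow: 1550

Answer: 1550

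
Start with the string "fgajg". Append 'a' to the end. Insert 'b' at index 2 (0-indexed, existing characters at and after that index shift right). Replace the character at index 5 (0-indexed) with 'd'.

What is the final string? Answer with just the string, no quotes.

Applying each edit step by step:
Start: "fgajg"
Op 1 (append 'a'): "fgajg" -> "fgajga"
Op 2 (insert 'b' at idx 2): "fgajga" -> "fgbajga"
Op 3 (replace idx 5: 'g' -> 'd'): "fgbajga" -> "fgbajda"

Answer: fgbajda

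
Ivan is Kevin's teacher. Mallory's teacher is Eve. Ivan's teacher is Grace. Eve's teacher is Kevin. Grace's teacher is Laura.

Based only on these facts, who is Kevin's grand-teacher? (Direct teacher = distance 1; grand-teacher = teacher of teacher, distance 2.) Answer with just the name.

Answer: Grace

Derivation:
Reconstructing the teacher chain from the given facts:
  Laura -> Grace -> Ivan -> Kevin -> Eve -> Mallory
(each arrow means 'teacher of the next')
Positions in the chain (0 = top):
  position of Laura: 0
  position of Grace: 1
  position of Ivan: 2
  position of Kevin: 3
  position of Eve: 4
  position of Mallory: 5

Kevin is at position 3; the grand-teacher is 2 steps up the chain, i.e. position 1: Grace.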